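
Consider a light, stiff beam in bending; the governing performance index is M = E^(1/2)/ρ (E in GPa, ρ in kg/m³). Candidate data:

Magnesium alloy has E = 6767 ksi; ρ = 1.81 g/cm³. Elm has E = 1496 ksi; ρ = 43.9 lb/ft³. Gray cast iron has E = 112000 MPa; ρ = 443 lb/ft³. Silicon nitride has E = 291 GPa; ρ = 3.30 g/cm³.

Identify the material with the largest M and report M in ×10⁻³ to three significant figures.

silicon nitride, M = 5.17×10⁻³

In SI units:
  magnesium alloy: E = 46.66 GPa, ρ = 1810 kg/m³
  elm: E = 10.31 GPa, ρ = 703.2 kg/m³
  gray cast iron: E = 112.0 GPa, ρ = 7096 kg/m³
  silicon nitride: E = 291.0 GPa, ρ = 3300 kg/m³
  silicon nitride: M = 5.17×10⁻³
  elm: M = 4.57×10⁻³
  magnesium alloy: M = 3.77×10⁻³
  gray cast iron: M = 1.49×10⁻³
Silicon nitride ranks first.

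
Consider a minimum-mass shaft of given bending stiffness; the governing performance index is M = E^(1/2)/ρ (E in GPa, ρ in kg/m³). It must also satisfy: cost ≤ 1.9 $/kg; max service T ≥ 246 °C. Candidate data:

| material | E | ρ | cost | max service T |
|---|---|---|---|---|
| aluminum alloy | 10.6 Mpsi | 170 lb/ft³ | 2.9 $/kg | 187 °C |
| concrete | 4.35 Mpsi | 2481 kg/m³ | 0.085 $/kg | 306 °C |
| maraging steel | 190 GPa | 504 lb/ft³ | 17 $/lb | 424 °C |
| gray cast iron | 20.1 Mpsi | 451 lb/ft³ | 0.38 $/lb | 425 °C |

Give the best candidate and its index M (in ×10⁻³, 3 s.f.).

Screen on constraints: cost ≤ 1.9 $/kg; max service T ≥ 246 °C. Survivors: concrete, gray cast iron.
In SI units:
  concrete: E = 29.99 GPa, ρ = 2481 kg/m³
  gray cast iron: E = 138.6 GPa, ρ = 7224 kg/m³
  concrete: M = 2.21×10⁻³
  gray cast iron: M = 1.63×10⁻³
Concrete ranks first.

concrete, M = 2.21×10⁻³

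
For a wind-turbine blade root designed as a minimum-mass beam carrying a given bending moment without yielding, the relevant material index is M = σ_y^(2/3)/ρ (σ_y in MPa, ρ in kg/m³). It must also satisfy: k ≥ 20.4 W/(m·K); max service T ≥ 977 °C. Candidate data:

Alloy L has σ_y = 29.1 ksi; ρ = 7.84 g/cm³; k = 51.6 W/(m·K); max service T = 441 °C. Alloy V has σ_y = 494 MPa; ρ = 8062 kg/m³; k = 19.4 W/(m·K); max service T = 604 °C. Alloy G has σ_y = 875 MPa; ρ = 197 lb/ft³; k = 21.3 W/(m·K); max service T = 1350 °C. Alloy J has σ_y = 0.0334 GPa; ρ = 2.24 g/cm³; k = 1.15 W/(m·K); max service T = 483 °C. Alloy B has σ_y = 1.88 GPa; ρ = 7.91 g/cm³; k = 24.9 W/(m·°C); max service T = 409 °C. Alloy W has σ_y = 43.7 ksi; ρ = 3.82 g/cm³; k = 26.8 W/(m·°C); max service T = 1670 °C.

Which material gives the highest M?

Screen on constraints: k ≥ 20.4 W/(m·K); max service T ≥ 977 °C. Survivors: alloy G, alloy W.
Normalizing units and computing the index:
  alloy G: σ_y = 875.0 MPa, ρ = 3156 kg/m³
  alloy W: σ_y = 301.3 MPa, ρ = 3820 kg/m³
  alloy G: M = 29.0×10⁻³
  alloy W: M = 11.8×10⁻³
Alloy G has the largest M.

alloy G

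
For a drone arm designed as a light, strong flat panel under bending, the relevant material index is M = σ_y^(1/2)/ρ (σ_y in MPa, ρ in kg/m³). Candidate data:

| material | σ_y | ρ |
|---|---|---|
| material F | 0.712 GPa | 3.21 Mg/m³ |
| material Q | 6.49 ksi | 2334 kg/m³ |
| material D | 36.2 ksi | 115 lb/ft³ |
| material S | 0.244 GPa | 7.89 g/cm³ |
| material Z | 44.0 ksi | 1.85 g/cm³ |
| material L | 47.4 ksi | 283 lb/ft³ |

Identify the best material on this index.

material Z

Putting every candidate on a common basis:
  material F: σ_y = 712.0 MPa, ρ = 3210 kg/m³
  material Q: σ_y = 44.75 MPa, ρ = 2334 kg/m³
  material D: σ_y = 249.6 MPa, ρ = 1842 kg/m³
  material S: σ_y = 244.0 MPa, ρ = 7890 kg/m³
  material Z: σ_y = 303.4 MPa, ρ = 1850 kg/m³
  material L: σ_y = 326.8 MPa, ρ = 4533 kg/m³
  material Z: M = 9.41×10⁻³
  material D: M = 8.58×10⁻³
  material F: M = 8.31×10⁻³
  material L: M = 3.99×10⁻³
  material Q: M = 2.87×10⁻³
  material S: M = 1.98×10⁻³
Highest index: material Z.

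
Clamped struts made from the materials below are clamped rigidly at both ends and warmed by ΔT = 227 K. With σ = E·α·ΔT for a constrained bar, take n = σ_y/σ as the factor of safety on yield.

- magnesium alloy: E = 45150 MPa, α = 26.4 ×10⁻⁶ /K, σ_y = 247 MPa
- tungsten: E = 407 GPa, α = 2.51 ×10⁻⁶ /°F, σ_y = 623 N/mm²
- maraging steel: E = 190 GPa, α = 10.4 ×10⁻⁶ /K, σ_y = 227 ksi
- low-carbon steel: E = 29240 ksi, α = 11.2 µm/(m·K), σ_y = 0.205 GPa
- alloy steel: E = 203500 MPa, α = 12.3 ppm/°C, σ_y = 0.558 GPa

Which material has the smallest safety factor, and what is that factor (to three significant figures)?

With everything in SI (GPa, ×10⁻⁶/K, MPa):
  magnesium alloy: E = 45.15, α = 26.4, σ_y = 247.0 → σ = 271 MPa, n = 0.913
  tungsten: E = 407.0, α = 4.52, σ_y = 623.0 → σ = 417 MPa, n = 1.49
  maraging steel: E = 190.0, α = 10.4, σ_y = 1565 → σ = 449 MPa, n = 3.49
  low-carbon steel: E = 201.6, α = 11.2, σ_y = 205.0 → σ = 513 MPa, n = 0.400
  alloy steel: E = 203.5, α = 12.3, σ_y = 558.0 → σ = 568 MPa, n = 0.982
Smallest n: low-carbon steel with n = 0.400.

low-carbon steel, n = 0.400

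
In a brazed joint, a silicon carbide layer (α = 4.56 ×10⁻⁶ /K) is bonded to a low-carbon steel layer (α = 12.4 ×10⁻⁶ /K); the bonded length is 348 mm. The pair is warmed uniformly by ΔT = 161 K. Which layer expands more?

α(silicon carbide) = 4.56×10⁻⁶/K vs α(low-carbon steel) = 12.4×10⁻⁶/K.
Higher α expands more for the same ΔT: low-carbon steel.

low-carbon steel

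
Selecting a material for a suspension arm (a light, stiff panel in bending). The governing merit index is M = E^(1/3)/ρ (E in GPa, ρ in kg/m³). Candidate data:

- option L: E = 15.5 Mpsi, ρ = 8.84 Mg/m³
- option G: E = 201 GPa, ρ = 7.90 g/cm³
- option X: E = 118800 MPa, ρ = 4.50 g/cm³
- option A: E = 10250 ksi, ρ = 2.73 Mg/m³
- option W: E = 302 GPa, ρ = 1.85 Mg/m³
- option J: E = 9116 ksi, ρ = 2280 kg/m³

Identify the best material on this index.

After converting to SI:
  option L: E = 106.9 GPa, ρ = 8840 kg/m³
  option G: E = 201.0 GPa, ρ = 7900 kg/m³
  option X: E = 118.8 GPa, ρ = 4500 kg/m³
  option A: E = 70.67 GPa, ρ = 2730 kg/m³
  option W: E = 302.0 GPa, ρ = 1850 kg/m³
  option J: E = 62.85 GPa, ρ = 2280 kg/m³
  option W: M = 3.63×10⁻³
  option J: M = 1.74×10⁻³
  option A: M = 1.51×10⁻³
  option X: M = 1.09×10⁻³
  option G: M = 0.741×10⁻³
  option L: M = 0.537×10⁻³
The maximum is for option W.

option W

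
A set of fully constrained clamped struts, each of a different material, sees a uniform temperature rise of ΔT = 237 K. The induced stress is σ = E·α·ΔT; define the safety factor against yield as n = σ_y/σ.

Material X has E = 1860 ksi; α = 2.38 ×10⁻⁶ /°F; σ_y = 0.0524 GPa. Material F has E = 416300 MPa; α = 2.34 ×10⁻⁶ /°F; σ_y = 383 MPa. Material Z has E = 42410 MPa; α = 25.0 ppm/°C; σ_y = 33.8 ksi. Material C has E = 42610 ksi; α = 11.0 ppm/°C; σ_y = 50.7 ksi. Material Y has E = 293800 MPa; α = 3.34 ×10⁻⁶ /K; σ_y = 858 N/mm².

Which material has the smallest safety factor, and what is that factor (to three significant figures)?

In consistent units (E in GPa, α in ×10⁻⁶/K, σ_y in MPa):
  material X: E = 12.82, α = 4.28, σ_y = 52.40 → σ = 13.0 MPa, n = 4.02
  material F: E = 416.3, α = 4.21, σ_y = 383.0 → σ = 416 MPa, n = 0.922
  material Z: E = 42.41, α = 25.0, σ_y = 233.0 → σ = 251 MPa, n = 0.927
  material C: E = 293.8, α = 11.0, σ_y = 349.6 → σ = 766 MPa, n = 0.456
  material Y: E = 293.8, α = 3.34, σ_y = 858.0 → σ = 233 MPa, n = 3.69
Material C has the lowest safety factor, n = 0.456.

material C, n = 0.456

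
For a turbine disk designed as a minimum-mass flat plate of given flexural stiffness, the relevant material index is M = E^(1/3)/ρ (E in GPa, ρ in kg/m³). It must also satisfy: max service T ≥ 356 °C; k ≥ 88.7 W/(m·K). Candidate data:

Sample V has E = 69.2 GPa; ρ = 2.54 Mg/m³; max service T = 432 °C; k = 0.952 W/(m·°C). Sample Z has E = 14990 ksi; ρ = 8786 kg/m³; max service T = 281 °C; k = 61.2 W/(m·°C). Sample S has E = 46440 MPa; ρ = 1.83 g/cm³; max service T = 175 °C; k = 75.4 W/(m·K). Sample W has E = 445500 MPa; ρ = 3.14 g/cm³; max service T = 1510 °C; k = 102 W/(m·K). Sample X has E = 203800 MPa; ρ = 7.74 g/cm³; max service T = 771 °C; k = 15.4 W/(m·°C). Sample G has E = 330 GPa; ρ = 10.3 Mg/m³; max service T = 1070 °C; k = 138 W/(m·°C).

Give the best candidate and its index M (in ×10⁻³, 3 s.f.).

sample W, M = 2.43×10⁻³

Screen on constraints: max service T ≥ 356 °C; k ≥ 88.7 W/(m·K). Survivors: sample W, sample G.
After converting to SI:
  sample W: E = 445.5 GPa, ρ = 3140 kg/m³
  sample G: E = 330.0 GPa, ρ = 10300 kg/m³
  sample W: M = 2.43×10⁻³
  sample G: M = 0.671×10⁻³
Highest index: sample W.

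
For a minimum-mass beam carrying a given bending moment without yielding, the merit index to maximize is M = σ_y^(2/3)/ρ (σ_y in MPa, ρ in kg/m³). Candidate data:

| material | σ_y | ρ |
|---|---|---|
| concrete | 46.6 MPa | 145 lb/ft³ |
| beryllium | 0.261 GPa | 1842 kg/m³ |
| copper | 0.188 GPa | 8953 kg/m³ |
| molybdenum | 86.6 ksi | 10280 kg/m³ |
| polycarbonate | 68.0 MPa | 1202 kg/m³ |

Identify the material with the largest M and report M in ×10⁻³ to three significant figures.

Putting every candidate on a common basis:
  concrete: σ_y = 46.60 MPa, ρ = 2323 kg/m³
  beryllium: σ_y = 261.0 MPa, ρ = 1842 kg/m³
  copper: σ_y = 188.0 MPa, ρ = 8953 kg/m³
  molybdenum: σ_y = 597.1 MPa, ρ = 10280 kg/m³
  polycarbonate: σ_y = 68.00 MPa, ρ = 1202 kg/m³
  beryllium: M = 22.2×10⁻³
  polycarbonate: M = 13.9×10⁻³
  molybdenum: M = 6.90×10⁻³
  concrete: M = 5.58×10⁻³
  copper: M = 3.67×10⁻³
The maximum is for beryllium.

beryllium, M = 22.2×10⁻³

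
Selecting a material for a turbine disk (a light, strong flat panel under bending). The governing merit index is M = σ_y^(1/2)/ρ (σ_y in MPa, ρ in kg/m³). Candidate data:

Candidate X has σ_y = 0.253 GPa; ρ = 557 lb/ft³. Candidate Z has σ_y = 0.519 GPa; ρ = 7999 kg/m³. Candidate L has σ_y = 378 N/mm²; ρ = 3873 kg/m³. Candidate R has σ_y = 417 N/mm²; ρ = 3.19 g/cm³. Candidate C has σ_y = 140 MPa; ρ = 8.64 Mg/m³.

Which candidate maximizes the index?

candidate R

Putting every candidate on a common basis:
  candidate X: σ_y = 253.0 MPa, ρ = 8922 kg/m³
  candidate Z: σ_y = 519.0 MPa, ρ = 7999 kg/m³
  candidate L: σ_y = 378.0 MPa, ρ = 3873 kg/m³
  candidate R: σ_y = 417.0 MPa, ρ = 3190 kg/m³
  candidate C: σ_y = 140.0 MPa, ρ = 8640 kg/m³
  candidate R: M = 6.40×10⁻³
  candidate L: M = 5.02×10⁻³
  candidate Z: M = 2.85×10⁻³
  candidate X: M = 1.78×10⁻³
  candidate C: M = 1.37×10⁻³
Candidate R has the largest M.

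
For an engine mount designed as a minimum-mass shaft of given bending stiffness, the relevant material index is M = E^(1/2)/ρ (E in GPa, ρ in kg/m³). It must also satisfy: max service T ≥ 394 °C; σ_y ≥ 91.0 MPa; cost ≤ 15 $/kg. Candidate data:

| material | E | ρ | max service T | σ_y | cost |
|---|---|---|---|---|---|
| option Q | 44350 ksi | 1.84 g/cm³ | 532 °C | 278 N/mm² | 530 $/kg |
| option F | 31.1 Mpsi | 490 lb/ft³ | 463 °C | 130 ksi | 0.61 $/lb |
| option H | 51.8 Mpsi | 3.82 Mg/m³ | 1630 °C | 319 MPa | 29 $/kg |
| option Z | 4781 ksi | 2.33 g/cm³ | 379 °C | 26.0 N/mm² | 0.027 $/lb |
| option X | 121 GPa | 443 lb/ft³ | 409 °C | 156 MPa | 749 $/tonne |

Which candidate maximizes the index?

Screen on constraints: max service T ≥ 394 °C; σ_y ≥ 91.0 MPa; cost ≤ 15 $/kg. Survivors: option F, option X.
Normalizing units and computing the index:
  option F: E = 214.4 GPa, ρ = 7849 kg/m³
  option X: E = 121.0 GPa, ρ = 7096 kg/m³
  option F: M = 1.87×10⁻³
  option X: M = 1.55×10⁻³
Highest index: option F.

option F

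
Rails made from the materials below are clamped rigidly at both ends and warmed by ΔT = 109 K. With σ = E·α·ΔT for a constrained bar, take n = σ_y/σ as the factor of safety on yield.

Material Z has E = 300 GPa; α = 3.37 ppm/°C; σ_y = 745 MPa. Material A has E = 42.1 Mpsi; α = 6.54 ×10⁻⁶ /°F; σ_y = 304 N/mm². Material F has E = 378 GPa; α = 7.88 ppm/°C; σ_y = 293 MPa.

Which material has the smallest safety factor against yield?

material A

In consistent units (E in GPa, α in ×10⁻⁶/K, σ_y in MPa):
  material Z: E = 300.0, α = 3.37, σ_y = 745.0 → σ = 110 MPa, n = 6.76
  material A: E = 290.3, α = 11.8, σ_y = 304.0 → σ = 372 MPa, n = 0.816
  material F: E = 378.0, α = 7.88, σ_y = 293.0 → σ = 325 MPa, n = 0.902
The minimum is material A at n = 0.816.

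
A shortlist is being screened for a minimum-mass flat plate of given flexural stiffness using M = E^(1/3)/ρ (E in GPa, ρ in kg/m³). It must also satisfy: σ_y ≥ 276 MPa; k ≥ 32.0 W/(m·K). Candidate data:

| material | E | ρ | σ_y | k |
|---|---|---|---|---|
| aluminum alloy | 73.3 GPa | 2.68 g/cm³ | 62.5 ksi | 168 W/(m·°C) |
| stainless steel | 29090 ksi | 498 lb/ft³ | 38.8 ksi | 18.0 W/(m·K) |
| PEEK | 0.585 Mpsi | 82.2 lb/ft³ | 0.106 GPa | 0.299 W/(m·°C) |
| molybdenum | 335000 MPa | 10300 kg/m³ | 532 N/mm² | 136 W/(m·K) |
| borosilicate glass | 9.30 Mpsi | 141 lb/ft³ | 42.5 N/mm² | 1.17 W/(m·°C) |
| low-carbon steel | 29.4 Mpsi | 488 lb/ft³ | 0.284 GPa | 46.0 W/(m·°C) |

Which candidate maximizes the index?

aluminum alloy

Screen on constraints: σ_y ≥ 276 MPa; k ≥ 32.0 W/(m·K). Survivors: aluminum alloy, molybdenum, low-carbon steel.
Normalizing units and computing the index:
  aluminum alloy: E = 73.30 GPa, ρ = 2680 kg/m³
  molybdenum: E = 335.0 GPa, ρ = 10300 kg/m³
  low-carbon steel: E = 202.7 GPa, ρ = 7817 kg/m³
  aluminum alloy: M = 1.56×10⁻³
  low-carbon steel: M = 0.751×10⁻³
  molybdenum: M = 0.674×10⁻³
Highest index: aluminum alloy.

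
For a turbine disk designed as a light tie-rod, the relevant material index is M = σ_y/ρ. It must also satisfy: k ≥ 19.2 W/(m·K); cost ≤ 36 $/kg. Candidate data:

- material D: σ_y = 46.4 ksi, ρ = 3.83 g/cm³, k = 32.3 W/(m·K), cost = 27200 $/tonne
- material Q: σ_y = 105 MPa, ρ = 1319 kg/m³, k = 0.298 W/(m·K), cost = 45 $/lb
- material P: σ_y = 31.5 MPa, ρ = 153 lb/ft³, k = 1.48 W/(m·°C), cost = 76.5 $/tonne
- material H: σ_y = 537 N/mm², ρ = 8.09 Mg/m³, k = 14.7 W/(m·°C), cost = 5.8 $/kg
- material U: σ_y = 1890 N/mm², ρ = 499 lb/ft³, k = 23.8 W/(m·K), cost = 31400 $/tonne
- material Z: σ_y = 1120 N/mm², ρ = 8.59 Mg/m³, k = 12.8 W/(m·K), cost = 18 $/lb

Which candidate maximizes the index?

material U

Screen on constraints: k ≥ 19.2 W/(m·K); cost ≤ 36 $/kg. Survivors: material D, material U.
Convert each candidate to consistent units, then evaluate M:
  material D: σ_y = 319.9 MPa, ρ = 3830 kg/m³
  material U: σ_y = 1890 MPa, ρ = 7993 kg/m³
  material U: M = 236 kN·m/kg
  material D: M = 83.5 kN·m/kg
Material U has the largest M.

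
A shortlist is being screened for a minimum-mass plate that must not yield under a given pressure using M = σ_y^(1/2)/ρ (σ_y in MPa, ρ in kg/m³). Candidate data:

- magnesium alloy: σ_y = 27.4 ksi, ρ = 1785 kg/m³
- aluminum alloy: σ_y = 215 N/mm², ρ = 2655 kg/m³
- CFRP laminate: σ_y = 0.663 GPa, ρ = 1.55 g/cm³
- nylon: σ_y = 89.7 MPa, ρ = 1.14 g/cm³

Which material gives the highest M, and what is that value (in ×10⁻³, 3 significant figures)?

In SI units:
  magnesium alloy: σ_y = 188.9 MPa, ρ = 1785 kg/m³
  aluminum alloy: σ_y = 215.0 MPa, ρ = 2655 kg/m³
  CFRP laminate: σ_y = 663.0 MPa, ρ = 1550 kg/m³
  nylon: σ_y = 89.70 MPa, ρ = 1140 kg/m³
  CFRP laminate: M = 16.6×10⁻³
  nylon: M = 8.31×10⁻³
  magnesium alloy: M = 7.70×10⁻³
  aluminum alloy: M = 5.52×10⁻³
CFRP laminate has the largest M.

CFRP laminate, M = 16.6×10⁻³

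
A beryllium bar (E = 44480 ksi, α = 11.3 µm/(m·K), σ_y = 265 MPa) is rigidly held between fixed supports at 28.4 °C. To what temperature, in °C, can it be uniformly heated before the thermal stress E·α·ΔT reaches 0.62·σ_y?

E = 44480 ksi = 306.7 GPa.
E·α·ΔT = 164.3 MPa ⇒ ΔT = 164.3 / (306.7×10³ × 11.3×10⁻⁶) = 47.41 K.
T = 28.4 + 47.41 = 75.81 °C.

75.8 °C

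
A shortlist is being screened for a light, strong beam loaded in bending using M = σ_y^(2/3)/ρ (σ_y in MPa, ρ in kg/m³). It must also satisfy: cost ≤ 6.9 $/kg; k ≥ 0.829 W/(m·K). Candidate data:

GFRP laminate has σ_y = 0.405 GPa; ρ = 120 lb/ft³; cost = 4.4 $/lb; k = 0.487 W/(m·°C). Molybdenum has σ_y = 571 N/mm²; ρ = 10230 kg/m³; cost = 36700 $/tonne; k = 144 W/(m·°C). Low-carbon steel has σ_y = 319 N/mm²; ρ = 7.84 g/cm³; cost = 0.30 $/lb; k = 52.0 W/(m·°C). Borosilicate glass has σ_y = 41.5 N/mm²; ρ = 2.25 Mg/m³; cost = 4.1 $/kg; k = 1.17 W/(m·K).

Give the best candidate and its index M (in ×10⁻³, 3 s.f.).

low-carbon steel, M = 5.95×10⁻³

Screen on constraints: cost ≤ 6.9 $/kg; k ≥ 0.829 W/(m·K). Survivors: low-carbon steel, borosilicate glass.
Normalizing units and computing the index:
  low-carbon steel: σ_y = 319.0 MPa, ρ = 7840 kg/m³
  borosilicate glass: σ_y = 41.50 MPa, ρ = 2250 kg/m³
  low-carbon steel: M = 5.95×10⁻³
  borosilicate glass: M = 5.33×10⁻³
Low-carbon steel ranks first.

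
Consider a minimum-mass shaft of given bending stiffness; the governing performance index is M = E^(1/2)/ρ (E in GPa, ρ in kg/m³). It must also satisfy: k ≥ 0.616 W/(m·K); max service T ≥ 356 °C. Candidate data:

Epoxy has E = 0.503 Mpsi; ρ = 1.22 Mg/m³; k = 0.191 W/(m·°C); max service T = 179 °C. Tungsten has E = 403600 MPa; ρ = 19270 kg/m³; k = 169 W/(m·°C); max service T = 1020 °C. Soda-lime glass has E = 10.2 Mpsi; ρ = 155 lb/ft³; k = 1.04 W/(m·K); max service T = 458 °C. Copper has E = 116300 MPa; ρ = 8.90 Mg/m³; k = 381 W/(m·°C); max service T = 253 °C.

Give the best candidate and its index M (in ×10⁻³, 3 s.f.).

Screen on constraints: k ≥ 0.616 W/(m·K); max service T ≥ 356 °C. Survivors: tungsten, soda-lime glass.
In SI units:
  tungsten: E = 403.6 GPa, ρ = 19270 kg/m³
  soda-lime glass: E = 70.33 GPa, ρ = 2483 kg/m³
  soda-lime glass: M = 3.38×10⁻³
  tungsten: M = 1.04×10⁻³
Soda-lime glass ranks first.

soda-lime glass, M = 3.38×10⁻³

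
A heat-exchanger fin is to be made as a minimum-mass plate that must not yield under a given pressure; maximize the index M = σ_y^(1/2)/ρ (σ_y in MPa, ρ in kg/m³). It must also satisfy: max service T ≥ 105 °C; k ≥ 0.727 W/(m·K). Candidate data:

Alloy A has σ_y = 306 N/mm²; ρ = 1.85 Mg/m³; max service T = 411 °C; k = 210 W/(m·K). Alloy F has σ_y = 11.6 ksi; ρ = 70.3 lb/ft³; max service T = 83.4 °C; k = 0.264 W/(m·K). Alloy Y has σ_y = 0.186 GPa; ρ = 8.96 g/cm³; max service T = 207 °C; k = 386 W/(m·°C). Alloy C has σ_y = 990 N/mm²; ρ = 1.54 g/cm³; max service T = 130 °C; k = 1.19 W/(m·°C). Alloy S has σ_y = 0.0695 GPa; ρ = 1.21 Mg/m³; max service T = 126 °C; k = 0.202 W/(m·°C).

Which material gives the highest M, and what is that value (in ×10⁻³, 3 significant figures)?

alloy C, M = 20.4×10⁻³

Screen on constraints: max service T ≥ 105 °C; k ≥ 0.727 W/(m·K). Survivors: alloy A, alloy Y, alloy C.
In SI units:
  alloy A: σ_y = 306.0 MPa, ρ = 1850 kg/m³
  alloy Y: σ_y = 186.0 MPa, ρ = 8960 kg/m³
  alloy C: σ_y = 990.0 MPa, ρ = 1540 kg/m³
  alloy C: M = 20.4×10⁻³
  alloy A: M = 9.46×10⁻³
  alloy Y: M = 1.52×10⁻³
Highest index: alloy C.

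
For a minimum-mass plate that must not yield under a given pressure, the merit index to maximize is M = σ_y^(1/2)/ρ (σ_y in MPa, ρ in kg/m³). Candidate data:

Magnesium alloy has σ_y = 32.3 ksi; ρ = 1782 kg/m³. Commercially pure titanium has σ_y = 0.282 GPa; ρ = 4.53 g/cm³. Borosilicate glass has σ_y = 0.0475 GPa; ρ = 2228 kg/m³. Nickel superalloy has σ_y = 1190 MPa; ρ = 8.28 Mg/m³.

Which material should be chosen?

Normalizing units and computing the index:
  magnesium alloy: σ_y = 222.7 MPa, ρ = 1782 kg/m³
  commercially pure titanium: σ_y = 282.0 MPa, ρ = 4530 kg/m³
  borosilicate glass: σ_y = 47.50 MPa, ρ = 2228 kg/m³
  nickel superalloy: σ_y = 1190 MPa, ρ = 8280 kg/m³
  magnesium alloy: M = 8.37×10⁻³
  nickel superalloy: M = 4.17×10⁻³
  commercially pure titanium: M = 3.71×10⁻³
  borosilicate glass: M = 3.09×10⁻³
Magnesium alloy has the largest M.

magnesium alloy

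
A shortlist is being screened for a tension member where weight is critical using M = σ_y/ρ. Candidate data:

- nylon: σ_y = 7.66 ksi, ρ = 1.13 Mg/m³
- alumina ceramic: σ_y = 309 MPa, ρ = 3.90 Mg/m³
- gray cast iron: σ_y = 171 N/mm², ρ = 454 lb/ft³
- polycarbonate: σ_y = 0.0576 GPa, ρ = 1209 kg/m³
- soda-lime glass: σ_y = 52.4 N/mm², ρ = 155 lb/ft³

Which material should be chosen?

Putting every candidate on a common basis:
  nylon: σ_y = 52.81 MPa, ρ = 1130 kg/m³
  alumina ceramic: σ_y = 309.0 MPa, ρ = 3900 kg/m³
  gray cast iron: σ_y = 171.0 MPa, ρ = 7272 kg/m³
  polycarbonate: σ_y = 57.60 MPa, ρ = 1209 kg/m³
  soda-lime glass: σ_y = 52.40 MPa, ρ = 2483 kg/m³
  alumina ceramic: M = 79.2 kN·m/kg
  polycarbonate: M = 47.6 kN·m/kg
  nylon: M = 46.7 kN·m/kg
  gray cast iron: M = 23.5 kN·m/kg
  soda-lime glass: M = 21.1 kN·m/kg
The maximum is for alumina ceramic.

alumina ceramic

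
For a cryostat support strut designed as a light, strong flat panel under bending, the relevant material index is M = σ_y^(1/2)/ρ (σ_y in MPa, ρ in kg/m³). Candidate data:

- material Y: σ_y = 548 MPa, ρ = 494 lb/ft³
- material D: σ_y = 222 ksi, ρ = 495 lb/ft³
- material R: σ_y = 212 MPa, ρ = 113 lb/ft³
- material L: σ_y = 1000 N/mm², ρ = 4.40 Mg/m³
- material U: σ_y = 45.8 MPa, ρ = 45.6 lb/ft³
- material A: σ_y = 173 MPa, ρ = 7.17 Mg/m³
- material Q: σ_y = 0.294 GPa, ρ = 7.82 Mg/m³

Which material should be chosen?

material U

Convert each candidate to consistent units, then evaluate M:
  material Y: σ_y = 548.0 MPa, ρ = 7913 kg/m³
  material D: σ_y = 1531 MPa, ρ = 7929 kg/m³
  material R: σ_y = 212.0 MPa, ρ = 1810 kg/m³
  material L: σ_y = 1000 MPa, ρ = 4400 kg/m³
  material U: σ_y = 45.80 MPa, ρ = 730.4 kg/m³
  material A: σ_y = 173.0 MPa, ρ = 7170 kg/m³
  material Q: σ_y = 294.0 MPa, ρ = 7820 kg/m³
  material U: M = 9.27×10⁻³
  material R: M = 8.04×10⁻³
  material L: M = 7.19×10⁻³
  material D: M = 4.93×10⁻³
  material Y: M = 2.96×10⁻³
  material Q: M = 2.19×10⁻³
  material A: M = 1.83×10⁻³
Material U has the largest M.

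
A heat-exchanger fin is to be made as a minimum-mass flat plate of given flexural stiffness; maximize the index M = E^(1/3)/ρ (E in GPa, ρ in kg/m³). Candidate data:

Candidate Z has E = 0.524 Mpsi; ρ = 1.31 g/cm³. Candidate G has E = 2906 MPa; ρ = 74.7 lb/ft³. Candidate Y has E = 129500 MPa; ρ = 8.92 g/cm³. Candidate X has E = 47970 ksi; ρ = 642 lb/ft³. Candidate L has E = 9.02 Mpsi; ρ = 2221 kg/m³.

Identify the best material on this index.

Normalizing units and computing the index:
  candidate Z: E = 3.613 GPa, ρ = 1310 kg/m³
  candidate G: E = 2.906 GPa, ρ = 1197 kg/m³
  candidate Y: E = 129.5 GPa, ρ = 8920 kg/m³
  candidate X: E = 330.7 GPa, ρ = 10280 kg/m³
  candidate L: E = 62.19 GPa, ρ = 2221 kg/m³
  candidate L: M = 1.78×10⁻³
  candidate G: M = 1.19×10⁻³
  candidate Z: M = 1.17×10⁻³
  candidate X: M = 0.672×10⁻³
  candidate Y: M = 0.567×10⁻³
Highest index: candidate L.

candidate L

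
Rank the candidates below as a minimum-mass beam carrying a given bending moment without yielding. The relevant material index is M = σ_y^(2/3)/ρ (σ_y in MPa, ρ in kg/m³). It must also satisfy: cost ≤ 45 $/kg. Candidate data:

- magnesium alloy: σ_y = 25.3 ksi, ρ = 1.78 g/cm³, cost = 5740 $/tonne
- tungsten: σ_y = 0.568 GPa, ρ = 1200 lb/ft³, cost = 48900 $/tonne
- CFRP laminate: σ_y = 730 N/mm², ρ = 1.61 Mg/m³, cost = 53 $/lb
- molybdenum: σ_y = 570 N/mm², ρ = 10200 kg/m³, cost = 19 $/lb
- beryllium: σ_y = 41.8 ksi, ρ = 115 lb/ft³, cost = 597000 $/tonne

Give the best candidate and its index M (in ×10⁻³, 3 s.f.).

magnesium alloy, M = 17.5×10⁻³

Screen on constraints: cost ≤ 45 $/kg. Survivors: magnesium alloy, molybdenum.
Putting every candidate on a common basis:
  magnesium alloy: σ_y = 174.4 MPa, ρ = 1780 kg/m³
  molybdenum: σ_y = 570.0 MPa, ρ = 10200 kg/m³
  magnesium alloy: M = 17.5×10⁻³
  molybdenum: M = 6.74×10⁻³
Magnesium alloy ranks first.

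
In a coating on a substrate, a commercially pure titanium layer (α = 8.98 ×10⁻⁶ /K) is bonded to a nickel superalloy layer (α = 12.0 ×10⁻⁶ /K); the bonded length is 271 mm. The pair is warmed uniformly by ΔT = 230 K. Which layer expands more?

nickel superalloy

α(commercially pure titanium) = 8.98×10⁻⁶/K vs α(nickel superalloy) = 12.0×10⁻⁶/K.
Higher α expands more for the same ΔT: nickel superalloy.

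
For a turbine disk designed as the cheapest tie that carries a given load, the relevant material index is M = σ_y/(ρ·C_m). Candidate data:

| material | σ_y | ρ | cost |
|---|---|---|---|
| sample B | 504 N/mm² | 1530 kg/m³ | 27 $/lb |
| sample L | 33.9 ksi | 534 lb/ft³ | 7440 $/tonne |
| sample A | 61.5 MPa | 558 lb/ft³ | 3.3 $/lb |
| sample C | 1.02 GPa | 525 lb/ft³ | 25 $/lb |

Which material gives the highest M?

Normalizing units and computing the index:
  sample B: σ_y = 504.0 MPa, ρ = 1530 kg/m³, cost = 59.52 $/kg
  sample L: σ_y = 233.7 MPa, ρ = 8554 kg/m³, cost = 7.440 $/kg
  sample A: σ_y = 61.50 MPa, ρ = 8938 kg/m³, cost = 7.275 $/kg
  sample C: σ_y = 1020 MPa, ρ = 8410 kg/m³, cost = 55.11 $/kg
  sample B: M = 5.53 kN·m per $
  sample L: M = 3.67 kN·m per $
  sample C: M = 2.20 kN·m per $
  sample A: M = 0.946 kN·m per $
Sample B has the largest M.

sample B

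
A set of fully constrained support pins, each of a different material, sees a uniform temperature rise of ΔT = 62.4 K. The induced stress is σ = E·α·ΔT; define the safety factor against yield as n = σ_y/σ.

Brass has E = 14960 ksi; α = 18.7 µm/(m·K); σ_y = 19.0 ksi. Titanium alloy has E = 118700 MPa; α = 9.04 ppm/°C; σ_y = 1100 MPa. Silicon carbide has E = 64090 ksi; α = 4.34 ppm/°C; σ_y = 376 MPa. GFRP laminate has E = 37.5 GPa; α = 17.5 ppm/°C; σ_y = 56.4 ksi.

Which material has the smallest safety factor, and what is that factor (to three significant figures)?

In consistent units (E in GPa, α in ×10⁻⁶/K, σ_y in MPa):
  brass: E = 103.1, α = 18.7, σ_y = 131.0 → σ = 120 MPa, n = 1.09
  titanium alloy: E = 118.7, α = 9.04, σ_y = 1100 → σ = 67.0 MPa, n = 16.4
  silicon carbide: E = 441.9, α = 4.34, σ_y = 376.0 → σ = 120 MPa, n = 3.14
  GFRP laminate: E = 37.50, α = 17.5, σ_y = 388.9 → σ = 40.9 MPa, n = 9.50
Smallest n: brass with n = 1.09.

brass, n = 1.09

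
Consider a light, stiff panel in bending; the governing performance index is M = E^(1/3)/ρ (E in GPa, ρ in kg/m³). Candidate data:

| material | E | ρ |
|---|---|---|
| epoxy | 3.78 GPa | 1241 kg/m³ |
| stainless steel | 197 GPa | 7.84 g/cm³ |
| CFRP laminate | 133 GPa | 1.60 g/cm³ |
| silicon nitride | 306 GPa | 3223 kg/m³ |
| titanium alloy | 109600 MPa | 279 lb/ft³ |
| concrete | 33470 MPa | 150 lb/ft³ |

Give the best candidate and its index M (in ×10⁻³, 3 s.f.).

CFRP laminate, M = 3.19×10⁻³

Convert each candidate to consistent units, then evaluate M:
  epoxy: E = 3.780 GPa, ρ = 1241 kg/m³
  stainless steel: E = 197.0 GPa, ρ = 7840 kg/m³
  CFRP laminate: E = 133.0 GPa, ρ = 1600 kg/m³
  silicon nitride: E = 306.0 GPa, ρ = 3223 kg/m³
  titanium alloy: E = 109.6 GPa, ρ = 4469 kg/m³
  concrete: E = 33.47 GPa, ρ = 2403 kg/m³
  CFRP laminate: M = 3.19×10⁻³
  silicon nitride: M = 2.09×10⁻³
  concrete: M = 1.34×10⁻³
  epoxy: M = 1.26×10⁻³
  titanium alloy: M = 1.07×10⁻³
  stainless steel: M = 0.742×10⁻³
CFRP laminate ranks first.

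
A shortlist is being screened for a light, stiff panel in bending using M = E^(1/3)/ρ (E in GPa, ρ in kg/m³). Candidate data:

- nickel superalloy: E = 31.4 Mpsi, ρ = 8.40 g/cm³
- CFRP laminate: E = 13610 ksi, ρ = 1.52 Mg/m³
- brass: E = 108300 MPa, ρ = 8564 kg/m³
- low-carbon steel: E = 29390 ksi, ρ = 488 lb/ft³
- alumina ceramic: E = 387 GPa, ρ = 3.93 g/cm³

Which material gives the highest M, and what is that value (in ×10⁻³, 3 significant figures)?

In SI units:
  nickel superalloy: E = 216.5 GPa, ρ = 8400 kg/m³
  CFRP laminate: E = 93.84 GPa, ρ = 1520 kg/m³
  brass: E = 108.3 GPa, ρ = 8564 kg/m³
  low-carbon steel: E = 202.6 GPa, ρ = 7817 kg/m³
  alumina ceramic: E = 387.0 GPa, ρ = 3930 kg/m³
  CFRP laminate: M = 2.99×10⁻³
  alumina ceramic: M = 1.85×10⁻³
  low-carbon steel: M = 0.751×10⁻³
  nickel superalloy: M = 0.715×10⁻³
  brass: M = 0.557×10⁻³
CFRP laminate has the largest M.

CFRP laminate, M = 2.99×10⁻³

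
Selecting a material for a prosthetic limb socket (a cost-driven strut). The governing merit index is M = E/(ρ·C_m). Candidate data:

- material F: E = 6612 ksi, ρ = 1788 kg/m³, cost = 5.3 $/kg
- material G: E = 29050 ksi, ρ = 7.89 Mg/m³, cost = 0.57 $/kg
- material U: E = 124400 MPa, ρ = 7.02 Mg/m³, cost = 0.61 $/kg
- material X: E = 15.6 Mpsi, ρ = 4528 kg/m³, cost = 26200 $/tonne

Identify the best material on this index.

In SI units:
  material F: E = 45.59 GPa, ρ = 1788 kg/m³, cost = 5.300 $/kg
  material G: E = 200.3 GPa, ρ = 7890 kg/m³, cost = 0.5700 $/kg
  material U: E = 124.4 GPa, ρ = 7020 kg/m³, cost = 0.6100 $/kg
  material X: E = 107.6 GPa, ρ = 4528 kg/m³, cost = 26.20 $/kg
  material G: M = 44.5 MN·m per $
  material U: M = 29.1 MN·m per $
  material F: M = 4.81 MN·m per $
  material X: M = 0.907 MN·m per $
The maximum is for material G.

material G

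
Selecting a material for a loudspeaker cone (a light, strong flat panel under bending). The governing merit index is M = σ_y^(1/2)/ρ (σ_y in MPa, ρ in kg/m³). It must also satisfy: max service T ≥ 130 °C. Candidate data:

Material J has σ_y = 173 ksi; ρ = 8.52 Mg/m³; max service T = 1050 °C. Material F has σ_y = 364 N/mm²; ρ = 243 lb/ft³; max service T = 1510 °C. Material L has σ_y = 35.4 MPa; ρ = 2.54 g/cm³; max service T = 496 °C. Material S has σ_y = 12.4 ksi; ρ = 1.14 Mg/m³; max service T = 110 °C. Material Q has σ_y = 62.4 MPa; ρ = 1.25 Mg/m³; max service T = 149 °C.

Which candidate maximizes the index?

Screen on constraints: max service T ≥ 130 °C. Survivors: material J, material F, material L, material Q.
Normalizing units and computing the index:
  material J: σ_y = 1193 MPa, ρ = 8520 kg/m³
  material F: σ_y = 364.0 MPa, ρ = 3892 kg/m³
  material L: σ_y = 35.40 MPa, ρ = 2540 kg/m³
  material Q: σ_y = 62.40 MPa, ρ = 1250 kg/m³
  material Q: M = 6.32×10⁻³
  material F: M = 4.90×10⁻³
  material J: M = 4.05×10⁻³
  material L: M = 2.34×10⁻³
Highest index: material Q.

material Q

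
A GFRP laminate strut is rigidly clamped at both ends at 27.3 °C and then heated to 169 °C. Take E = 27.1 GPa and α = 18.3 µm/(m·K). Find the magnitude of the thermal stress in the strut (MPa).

70.3 MPa

ΔT = 141.7 K. Constrained thermal stress σ = E·α·ΔT = 27.10×10³ MPa × 18.3×10⁻⁶ × 141.7 = 70.3 MPa (compressive).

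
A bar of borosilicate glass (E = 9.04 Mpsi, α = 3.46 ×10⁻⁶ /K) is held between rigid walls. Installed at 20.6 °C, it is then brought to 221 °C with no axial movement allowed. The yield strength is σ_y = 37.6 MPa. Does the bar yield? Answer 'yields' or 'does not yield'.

yields

E = 9.04 Mpsi = 62.33 GPa.
ΔT = 200.4 K. Constrained thermal stress σ = E·α·ΔT = 62.33×10³ MPa × 3.46×10⁻⁶ × 200.4 = 43.2 MPa (compressive).
Compare to σ_y = 37.6 MPa: σ ≥ σ_y, so it yields.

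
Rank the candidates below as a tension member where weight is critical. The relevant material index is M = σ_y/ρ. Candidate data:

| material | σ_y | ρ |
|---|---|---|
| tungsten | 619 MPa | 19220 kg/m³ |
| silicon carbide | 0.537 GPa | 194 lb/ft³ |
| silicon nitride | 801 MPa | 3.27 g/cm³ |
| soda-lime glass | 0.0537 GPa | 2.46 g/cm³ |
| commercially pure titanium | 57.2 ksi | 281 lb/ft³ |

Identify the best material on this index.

Putting every candidate on a common basis:
  tungsten: σ_y = 619.0 MPa, ρ = 19220 kg/m³
  silicon carbide: σ_y = 537.0 MPa, ρ = 3108 kg/m³
  silicon nitride: σ_y = 801.0 MPa, ρ = 3270 kg/m³
  soda-lime glass: σ_y = 53.70 MPa, ρ = 2460 kg/m³
  commercially pure titanium: σ_y = 394.4 MPa, ρ = 4501 kg/m³
  silicon nitride: M = 245 kN·m/kg
  silicon carbide: M = 173 kN·m/kg
  commercially pure titanium: M = 87.6 kN·m/kg
  tungsten: M = 32.2 kN·m/kg
  soda-lime glass: M = 21.8 kN·m/kg
Silicon nitride has the largest M.

silicon nitride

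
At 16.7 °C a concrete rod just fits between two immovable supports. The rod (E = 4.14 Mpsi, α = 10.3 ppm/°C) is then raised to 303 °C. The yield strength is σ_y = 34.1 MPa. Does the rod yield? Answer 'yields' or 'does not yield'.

yields

E = 4.14 Mpsi = 28.54 GPa.
ΔT = 286.3 K. Constrained thermal stress σ = E·α·ΔT = 28.54×10³ MPa × 10.3×10⁻⁶ × 286.3 = 84.2 MPa (compressive).
Compare to σ_y = 34.1 MPa: σ ≥ σ_y, so it yields.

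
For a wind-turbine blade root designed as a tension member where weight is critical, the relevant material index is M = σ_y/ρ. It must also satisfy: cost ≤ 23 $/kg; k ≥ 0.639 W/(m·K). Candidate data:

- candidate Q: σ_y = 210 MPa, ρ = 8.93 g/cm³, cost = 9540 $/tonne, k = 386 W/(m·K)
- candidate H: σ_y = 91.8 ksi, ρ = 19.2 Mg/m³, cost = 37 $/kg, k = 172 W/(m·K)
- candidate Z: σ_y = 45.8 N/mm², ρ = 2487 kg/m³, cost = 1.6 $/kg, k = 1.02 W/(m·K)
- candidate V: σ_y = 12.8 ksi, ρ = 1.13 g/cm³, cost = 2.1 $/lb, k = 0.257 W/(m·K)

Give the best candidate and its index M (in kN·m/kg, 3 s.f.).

candidate Q, M = 23.5 kN·m/kg

Screen on constraints: cost ≤ 23 $/kg; k ≥ 0.639 W/(m·K). Survivors: candidate Q, candidate Z.
Putting every candidate on a common basis:
  candidate Q: σ_y = 210.0 MPa, ρ = 8930 kg/m³
  candidate Z: σ_y = 45.80 MPa, ρ = 2487 kg/m³
  candidate Q: M = 23.5 kN·m/kg
  candidate Z: M = 18.4 kN·m/kg
Highest index: candidate Q.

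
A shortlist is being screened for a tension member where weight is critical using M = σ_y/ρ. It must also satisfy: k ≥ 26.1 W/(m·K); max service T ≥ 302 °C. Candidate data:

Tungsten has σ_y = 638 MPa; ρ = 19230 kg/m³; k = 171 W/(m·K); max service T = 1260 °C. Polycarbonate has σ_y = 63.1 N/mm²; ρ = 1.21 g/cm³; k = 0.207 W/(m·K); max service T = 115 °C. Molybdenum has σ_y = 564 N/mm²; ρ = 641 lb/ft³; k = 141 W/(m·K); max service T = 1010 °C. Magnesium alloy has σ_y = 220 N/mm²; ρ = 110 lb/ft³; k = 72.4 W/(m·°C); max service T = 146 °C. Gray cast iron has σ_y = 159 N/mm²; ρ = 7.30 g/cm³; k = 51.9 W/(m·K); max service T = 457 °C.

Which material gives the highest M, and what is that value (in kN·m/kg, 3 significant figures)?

molybdenum, M = 54.9 kN·m/kg

Screen on constraints: k ≥ 26.1 W/(m·K); max service T ≥ 302 °C. Survivors: tungsten, molybdenum, gray cast iron.
In SI units:
  tungsten: σ_y = 638.0 MPa, ρ = 19230 kg/m³
  molybdenum: σ_y = 564.0 MPa, ρ = 10270 kg/m³
  gray cast iron: σ_y = 159.0 MPa, ρ = 7300 kg/m³
  molybdenum: M = 54.9 kN·m/kg
  tungsten: M = 33.2 kN·m/kg
  gray cast iron: M = 21.8 kN·m/kg
Molybdenum has the largest M.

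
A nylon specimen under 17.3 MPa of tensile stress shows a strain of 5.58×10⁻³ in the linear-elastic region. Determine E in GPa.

E = σ/ε = 17.3 MPa / 5.58×10⁻³ = 3100 MPa = 3.10 GPa.

3.10 GPa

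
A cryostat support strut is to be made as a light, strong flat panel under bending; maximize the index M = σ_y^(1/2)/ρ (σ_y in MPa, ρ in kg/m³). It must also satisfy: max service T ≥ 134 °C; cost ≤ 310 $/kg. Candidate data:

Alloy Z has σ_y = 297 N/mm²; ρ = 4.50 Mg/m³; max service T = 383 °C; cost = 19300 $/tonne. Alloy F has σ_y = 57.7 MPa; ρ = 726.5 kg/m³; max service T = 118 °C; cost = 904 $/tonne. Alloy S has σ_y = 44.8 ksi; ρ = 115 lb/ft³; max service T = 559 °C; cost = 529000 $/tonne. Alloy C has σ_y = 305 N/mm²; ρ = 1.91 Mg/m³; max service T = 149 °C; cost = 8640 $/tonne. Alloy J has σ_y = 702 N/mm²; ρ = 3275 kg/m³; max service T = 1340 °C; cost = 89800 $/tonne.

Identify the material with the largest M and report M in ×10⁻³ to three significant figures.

alloy C, M = 9.14×10⁻³

Screen on constraints: max service T ≥ 134 °C; cost ≤ 310 $/kg. Survivors: alloy Z, alloy C, alloy J.
Putting every candidate on a common basis:
  alloy Z: σ_y = 297.0 MPa, ρ = 4500 kg/m³
  alloy C: σ_y = 305.0 MPa, ρ = 1910 kg/m³
  alloy J: σ_y = 702.0 MPa, ρ = 3275 kg/m³
  alloy C: M = 9.14×10⁻³
  alloy J: M = 8.09×10⁻³
  alloy Z: M = 3.83×10⁻³
Alloy C has the largest M.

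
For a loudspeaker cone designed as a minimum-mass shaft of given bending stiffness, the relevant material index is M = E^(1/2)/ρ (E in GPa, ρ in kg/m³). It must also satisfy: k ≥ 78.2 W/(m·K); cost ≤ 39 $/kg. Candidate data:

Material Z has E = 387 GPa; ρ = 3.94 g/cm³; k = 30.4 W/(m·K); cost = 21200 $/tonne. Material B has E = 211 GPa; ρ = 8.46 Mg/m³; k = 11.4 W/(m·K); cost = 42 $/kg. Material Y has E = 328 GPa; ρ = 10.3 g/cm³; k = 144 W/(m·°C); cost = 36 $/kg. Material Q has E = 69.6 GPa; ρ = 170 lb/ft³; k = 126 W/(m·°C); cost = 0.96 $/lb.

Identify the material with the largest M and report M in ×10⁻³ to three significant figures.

material Q, M = 3.06×10⁻³

Screen on constraints: k ≥ 78.2 W/(m·K); cost ≤ 39 $/kg. Survivors: material Y, material Q.
Putting every candidate on a common basis:
  material Y: E = 328.0 GPa, ρ = 10300 kg/m³
  material Q: E = 69.60 GPa, ρ = 2723 kg/m³
  material Q: M = 3.06×10⁻³
  material Y: M = 1.76×10⁻³
Material Q ranks first.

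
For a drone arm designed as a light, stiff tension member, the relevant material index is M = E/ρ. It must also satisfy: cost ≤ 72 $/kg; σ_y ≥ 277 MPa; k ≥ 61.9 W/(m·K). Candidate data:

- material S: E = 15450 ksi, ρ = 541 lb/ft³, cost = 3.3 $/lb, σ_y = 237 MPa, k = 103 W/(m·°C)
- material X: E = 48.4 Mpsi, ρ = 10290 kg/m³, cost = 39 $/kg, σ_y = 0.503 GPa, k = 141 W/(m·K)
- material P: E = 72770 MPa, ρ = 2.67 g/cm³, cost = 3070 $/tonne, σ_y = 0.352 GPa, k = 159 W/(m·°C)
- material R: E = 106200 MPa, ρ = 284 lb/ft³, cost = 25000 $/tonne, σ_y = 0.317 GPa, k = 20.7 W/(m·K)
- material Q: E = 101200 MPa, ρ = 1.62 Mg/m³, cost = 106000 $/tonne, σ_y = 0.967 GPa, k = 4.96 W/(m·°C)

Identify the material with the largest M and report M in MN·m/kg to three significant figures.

material X, M = 32.4 MN·m/kg

Screen on constraints: cost ≤ 72 $/kg; σ_y ≥ 277 MPa; k ≥ 61.9 W/(m·K). Survivors: material X, material P.
After converting to SI:
  material X: E = 333.7 GPa, ρ = 10290 kg/m³
  material P: E = 72.77 GPa, ρ = 2670 kg/m³
  material X: M = 32.4 MN·m/kg
  material P: M = 27.3 MN·m/kg
Material X has the largest M.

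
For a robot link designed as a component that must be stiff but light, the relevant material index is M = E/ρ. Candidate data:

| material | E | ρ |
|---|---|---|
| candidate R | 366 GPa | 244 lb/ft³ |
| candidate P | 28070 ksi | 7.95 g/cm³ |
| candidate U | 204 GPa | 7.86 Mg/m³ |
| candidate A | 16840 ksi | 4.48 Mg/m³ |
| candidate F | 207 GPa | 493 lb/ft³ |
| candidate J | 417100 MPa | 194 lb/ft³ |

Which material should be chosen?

candidate J

Normalizing units and computing the index:
  candidate R: E = 366.0 GPa, ρ = 3909 kg/m³
  candidate P: E = 193.5 GPa, ρ = 7950 kg/m³
  candidate U: E = 204.0 GPa, ρ = 7860 kg/m³
  candidate A: E = 116.1 GPa, ρ = 4480 kg/m³
  candidate F: E = 207.0 GPa, ρ = 7897 kg/m³
  candidate J: E = 417.1 GPa, ρ = 3108 kg/m³
  candidate J: M = 134 MN·m/kg
  candidate R: M = 93.6 MN·m/kg
  candidate F: M = 26.2 MN·m/kg
  candidate U: M = 26.0 MN·m/kg
  candidate A: M = 25.9 MN·m/kg
  candidate P: M = 24.3 MN·m/kg
Highest index: candidate J.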